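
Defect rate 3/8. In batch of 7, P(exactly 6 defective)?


Binomial: P(X=6) = C(7,6)×p^6×(1-p)^1
= 7 × 729/262144 × 5/8 = 25515/2097152

P(X=6) = 25515/2097152 ≈ 1.22%


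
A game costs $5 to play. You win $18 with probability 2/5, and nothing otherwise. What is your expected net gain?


E[gain] = (18-5)×2/5 + (-5)×3/5
= 26/5 - 3 = 11/5

Expected net gain = $11/5 ≈ $2.20


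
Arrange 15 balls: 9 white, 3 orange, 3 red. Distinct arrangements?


15!/(9!×3!×3!) = 100100

100100


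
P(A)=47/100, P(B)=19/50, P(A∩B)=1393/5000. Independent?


P(A)×P(B) = 893/5000
P(A∩B) = 1393/5000
Not equal → NOT independent

No, not independent


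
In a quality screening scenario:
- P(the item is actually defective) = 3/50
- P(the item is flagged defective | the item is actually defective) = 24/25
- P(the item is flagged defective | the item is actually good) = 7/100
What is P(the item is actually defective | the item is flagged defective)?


Using Bayes' theorem:
P(A|B) = P(B|A)·P(A) / P(B)

P(the item is flagged defective) = 24/25 × 3/50 + 7/100 × 47/50
= 36/625 + 329/5000 = 617/5000

P(the item is actually defective|the item is flagged defective) = (36/625) / (617/5000) = 288/617

P(the item is actually defective|the item is flagged defective) = 288/617 ≈ 46.68%


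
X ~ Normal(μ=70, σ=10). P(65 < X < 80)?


z₁=(65-70)/10=-0.5, z₂=(80-70)/10=1.0
P = Φ(1.0) - Φ(-0.5) = 0.841345 - 0.308538 = 0.532807 ≈ 0.5328

P(65 < X < 80) ≈ 0.5328


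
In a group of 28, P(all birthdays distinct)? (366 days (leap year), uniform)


P(all different) = Π(366-i)/366 for i=0..27
= (366/366)×(365/366)×...×(339/366)
= 0.346570

P ≈ 0.3466 ≈ 34.66%


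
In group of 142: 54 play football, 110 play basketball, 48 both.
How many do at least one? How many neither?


|A∪B| = 54+110-48 = 116
Neither = 142-116 = 26

At least one: 116; Neither: 26


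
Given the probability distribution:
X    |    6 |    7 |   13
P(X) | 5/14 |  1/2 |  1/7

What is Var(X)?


E[X] = 15/2
E[X²] = 123/2
Var(X) = E[X²] - (E[X])² = 123/2 - 225/4 = 21/4

Var(X) = 21/4 ≈ 5.2500


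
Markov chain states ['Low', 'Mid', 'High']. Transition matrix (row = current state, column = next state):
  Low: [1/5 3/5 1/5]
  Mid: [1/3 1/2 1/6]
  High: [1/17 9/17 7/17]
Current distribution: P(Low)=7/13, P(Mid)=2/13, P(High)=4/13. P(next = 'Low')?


P(next=Low) = Σᵢ P(now=i)×P(i→Low)
= 7/13×1/5 + 2/13×1/3 + 4/13×1/17
= 7/65 + 2/39 + 4/221 = 587/3315

P = 587/3315 ≈ 0.1771


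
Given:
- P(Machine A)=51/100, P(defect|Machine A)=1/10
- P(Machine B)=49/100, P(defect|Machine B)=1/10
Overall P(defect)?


P(B) = Σ P(B|Aᵢ)×P(Aᵢ)
  1/10×51/100 = 51/1000
  1/10×49/100 = 49/1000
Sum = 1/10

P(defect) = 1/10 ≈ 10.00%


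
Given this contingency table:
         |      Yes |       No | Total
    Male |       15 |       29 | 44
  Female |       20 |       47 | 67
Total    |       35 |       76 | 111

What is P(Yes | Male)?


P(Yes | Male) = 15/(15+29) = 15/44

P(Yes|Male) = 15/44 ≈ 34.09%


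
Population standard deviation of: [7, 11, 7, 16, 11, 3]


Mean = 55/6
  (7-55/6)²=169/36
  (11-55/6)²=121/36
  (7-55/6)²=169/36
  (16-55/6)²=1681/36
  (11-55/6)²=121/36
  (3-55/6)²=1369/36
Σ(x-μ)² = 605/6
σ² = (605/6)/6 = 605/36

σ = √(605/36) ≈ 4.0995


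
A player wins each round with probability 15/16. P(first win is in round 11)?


Geometric: P(X=11) = (1-p)^(k-1)×p = (1/16)^10×15/16 = 15/17592186044416

P(X=11) = 15/17592186044416 ≈ 0.00%


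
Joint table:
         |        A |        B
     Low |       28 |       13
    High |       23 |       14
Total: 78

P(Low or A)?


P(Low∨A) = P(Low) + P(A) - P(Low∧A)
= (41 + 51 - 28)/78 = 64/78 = 32/39

P = 32/39 ≈ 82.05%


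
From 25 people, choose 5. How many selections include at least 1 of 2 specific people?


Complement: C(25,5) - C(23,5) = 53130 - 33649 = 19481

19481


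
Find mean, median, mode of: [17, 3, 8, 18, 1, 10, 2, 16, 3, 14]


Sorted: [1, 2, 3, 3, 8, 10, 14, 16, 17, 18]
Mean = 92/10 = 46/5
Median = 9
Freq: {17: 1, 3: 2, 8: 1, 18: 1, 1: 1, 10: 1, 2: 1, 16: 1, 14: 1}
Mode: [3]

Mean=46/5, Median=9, Mode=3


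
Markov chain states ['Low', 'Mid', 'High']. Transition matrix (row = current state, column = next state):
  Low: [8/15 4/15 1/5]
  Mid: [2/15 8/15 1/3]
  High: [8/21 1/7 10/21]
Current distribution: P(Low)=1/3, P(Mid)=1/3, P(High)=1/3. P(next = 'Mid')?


P(next=Mid) = Σᵢ P(now=i)×P(i→Mid)
= 1/3×4/15 + 1/3×8/15 + 1/3×1/7
= 4/45 + 8/45 + 1/21 = 11/35

P = 11/35 ≈ 0.3143


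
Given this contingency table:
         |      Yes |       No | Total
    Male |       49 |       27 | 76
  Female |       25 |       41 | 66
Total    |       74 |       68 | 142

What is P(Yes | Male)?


P(Yes | Male) = 49/(49+27) = 49/76

P(Yes|Male) = 49/76 ≈ 64.47%


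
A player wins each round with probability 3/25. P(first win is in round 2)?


Geometric: P(X=2) = (1-p)^(k-1)×p = (22/25)^1×3/25 = 66/625

P(X=2) = 66/625 ≈ 10.56%


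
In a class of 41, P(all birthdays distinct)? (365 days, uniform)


P(all different) = Π(365-i)/365 for i=0..40
= (365/365)×(364/365)×...×(325/365)
= 0.096848

P ≈ 0.0968 ≈ 9.68%


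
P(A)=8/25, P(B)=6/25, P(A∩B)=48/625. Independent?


P(A)×P(B) = 48/625
P(A∩B) = 48/625
Equal ✓ → Independent

Yes, independent


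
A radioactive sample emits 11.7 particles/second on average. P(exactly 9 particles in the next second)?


Poisson(λ=11.7): P(X=9) = e^(-λ)×λ^k/k!
= e^(-11.7) × 11.7^9 / 9!
≈ 8.293819161e-06 × 4108400332.69 / 362880 ≈ 0.093900

P(X=9) ≈ 0.093900 ≈ 9.39%


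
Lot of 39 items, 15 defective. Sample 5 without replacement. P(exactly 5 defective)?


Hypergeometric: C(15,5)×C(24,0)/C(39,5)
= 3003×1/575757 = 11/2109

P(X=5) = 11/2109 ≈ 0.52%


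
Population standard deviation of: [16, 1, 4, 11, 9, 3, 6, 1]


Mean = 51/8
  (16-51/8)²=5929/64
  (1-51/8)²=1849/64
  (4-51/8)²=361/64
  (11-51/8)²=1369/64
  (9-51/8)²=441/64
  (3-51/8)²=729/64
  (6-51/8)²=9/64
  (1-51/8)²=1849/64
Σ(x-μ)² = 1567/8
σ² = (1567/8)/8 = 1567/64

σ = √(1567/64) ≈ 4.9482


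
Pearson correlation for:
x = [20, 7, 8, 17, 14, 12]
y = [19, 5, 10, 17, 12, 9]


n=6, Σx=78, Σy=72, Σxy=1060, Σx²=1142, Σy²=1000
r = (6×1060 - 78×72)/√((6×1142 - 78²)(6×1000 - 72²))
= 744/√(768×816) = 744/√626688 ≈ 744/791.6363 ≈ 0.9398

r ≈ 0.9398


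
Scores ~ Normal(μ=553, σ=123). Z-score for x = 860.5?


z = (x - μ)/σ = (860.5 - 553)/123 = 2.5

z = 2.5


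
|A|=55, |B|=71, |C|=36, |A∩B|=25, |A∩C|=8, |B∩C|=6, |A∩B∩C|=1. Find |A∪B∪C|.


|A∪B∪C| = 55+71+36-25-8-6+1 = 124

|A∪B∪C| = 124


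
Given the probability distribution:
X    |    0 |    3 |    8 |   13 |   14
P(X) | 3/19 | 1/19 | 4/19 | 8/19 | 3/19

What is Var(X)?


E[X] = 181/19
E[X²] = 2205/19
Var(X) = E[X²] - (E[X])² = 2205/19 - 32761/361 = 9134/361

Var(X) = 9134/361 ≈ 25.3019


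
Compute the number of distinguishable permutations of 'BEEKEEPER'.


Letters: 9, freq: {'B': 1, 'E': 5, 'K': 1, 'P': 1, 'R': 1}
9!/(1!×5!×1!×1!×1!) = 362880/120 = 3024

3024


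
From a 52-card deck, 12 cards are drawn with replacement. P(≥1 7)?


P(not a 7) = 48/52 = 12/13
P(none in 12 draws) = (12/13)^12 = 8916100448256/23298085122481
P(≥1 7) = 1 - 8916100448256/23298085122481 = 14381984674225/23298085122481

P = 14381984674225/23298085122481 ≈ 61.73%


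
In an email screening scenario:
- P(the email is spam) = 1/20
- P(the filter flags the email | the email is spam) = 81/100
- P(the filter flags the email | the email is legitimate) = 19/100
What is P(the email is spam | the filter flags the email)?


Using Bayes' theorem:
P(A|B) = P(B|A)·P(A) / P(B)

P(the filter flags the email) = 81/100 × 1/20 + 19/100 × 19/20
= 81/2000 + 361/2000 = 221/1000

P(the email is spam|the filter flags the email) = (81/2000) / (221/1000) = 81/442

P(the email is spam|the filter flags the email) = 81/442 ≈ 18.33%


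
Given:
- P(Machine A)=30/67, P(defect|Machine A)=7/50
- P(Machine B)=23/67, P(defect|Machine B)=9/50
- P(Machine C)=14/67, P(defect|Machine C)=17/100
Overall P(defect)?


P(B) = Σ P(B|Aᵢ)×P(Aᵢ)
  7/50×30/67 = 21/335
  9/50×23/67 = 207/3350
  17/100×14/67 = 119/3350
Sum = 4/25

P(defect) = 4/25 ≈ 16.00%


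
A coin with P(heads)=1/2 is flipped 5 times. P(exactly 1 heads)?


Binomial: P(X=1) = C(5,1)×p^1×(1-p)^4
= 5 × 1/2 × 1/16 = 5/32

P(X=1) = 5/32 ≈ 15.62%


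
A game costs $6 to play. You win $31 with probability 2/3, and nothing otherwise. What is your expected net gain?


E[gain] = (31-6)×2/3 + (-6)×1/3
= 50/3 - 2 = 44/3

Expected net gain = $44/3 ≈ $14.67


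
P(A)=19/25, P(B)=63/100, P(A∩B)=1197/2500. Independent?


P(A)×P(B) = 1197/2500
P(A∩B) = 1197/2500
Equal ✓ → Independent

Yes, independent


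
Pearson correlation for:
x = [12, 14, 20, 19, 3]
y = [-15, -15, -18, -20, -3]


n=5, Σx=68, Σy=-71, Σxy=-1139, Σx²=1110, Σy²=1183
r = (5×(-1139) - 68×(-71))/√((5×1110 - 68²)(5×1183 - (-71)²))
= -867/√(926×874) = -867/√809324 ≈ -867/899.6244 ≈ -0.9637

r ≈ -0.9637


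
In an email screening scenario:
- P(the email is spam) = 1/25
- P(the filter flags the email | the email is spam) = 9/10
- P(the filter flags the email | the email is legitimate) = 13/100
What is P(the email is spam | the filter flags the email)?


Using Bayes' theorem:
P(A|B) = P(B|A)·P(A) / P(B)

P(the filter flags the email) = 9/10 × 1/25 + 13/100 × 24/25
= 9/250 + 78/625 = 201/1250

P(the email is spam|the filter flags the email) = (9/250) / (201/1250) = 15/67

P(the email is spam|the filter flags the email) = 15/67 ≈ 22.39%


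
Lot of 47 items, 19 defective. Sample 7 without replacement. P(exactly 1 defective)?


Hypergeometric: C(19,1)×C(28,6)/C(47,7)
= 19×376740/62891499 = 103740/911471

P(X=1) = 103740/911471 ≈ 11.38%


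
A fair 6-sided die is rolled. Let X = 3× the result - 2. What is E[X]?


E[die] = (1+6)/2 = 7/2
E[X] = 3×7/2 - 2 = 17/2

E[X] = 17/2


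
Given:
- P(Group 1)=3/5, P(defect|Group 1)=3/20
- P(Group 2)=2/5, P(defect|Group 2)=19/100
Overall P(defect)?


P(B) = Σ P(B|Aᵢ)×P(Aᵢ)
  3/20×3/5 = 9/100
  19/100×2/5 = 19/250
Sum = 83/500

P(defect) = 83/500 ≈ 16.60%


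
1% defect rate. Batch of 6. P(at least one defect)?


P(all good) = (99/100)^6 = 941480149401/1000000000000
P(≥1 defect) = 58519850599/1000000000000

P = 58519850599/1000000000000 ≈ 5.85%


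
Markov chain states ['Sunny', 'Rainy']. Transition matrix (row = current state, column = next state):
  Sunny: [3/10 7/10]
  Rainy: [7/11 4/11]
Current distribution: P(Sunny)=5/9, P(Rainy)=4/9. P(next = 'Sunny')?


P(next=Sunny) = Σᵢ P(now=i)×P(i→Sunny)
= 5/9×3/10 + 4/9×7/11
= 1/6 + 28/99 = 89/198

P = 89/198 ≈ 0.4495


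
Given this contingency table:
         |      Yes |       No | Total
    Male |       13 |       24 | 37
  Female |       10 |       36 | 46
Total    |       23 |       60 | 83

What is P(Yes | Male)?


P(Yes | Male) = 13/(13+24) = 13/37

P(Yes|Male) = 13/37 ≈ 35.14%


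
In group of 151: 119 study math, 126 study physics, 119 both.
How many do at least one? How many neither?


|A∪B| = 119+126-119 = 126
Neither = 151-126 = 25

At least one: 126; Neither: 25


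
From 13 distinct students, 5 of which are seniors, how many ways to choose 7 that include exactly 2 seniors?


Choose 2 of the 5 seniors and 5 of the other 8 students:
C(5,2)×C(8,5) = 10×56 = 560

560


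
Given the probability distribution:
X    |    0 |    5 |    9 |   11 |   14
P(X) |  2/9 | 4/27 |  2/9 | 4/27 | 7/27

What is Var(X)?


E[X] = 8
E[X²] = 814/9
Var(X) = E[X²] - (E[X])² = 814/9 - 64 = 238/9

Var(X) = 238/9 ≈ 26.4444


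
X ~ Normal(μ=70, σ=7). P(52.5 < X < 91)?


z₁=(52.5-70)/7=-2.5, z₂=(91-70)/7=3.0
P = Φ(3.0) - Φ(-2.5) = 0.998650 - 0.006210 = 0.992440 ≈ 0.9924

P(52.5 < X < 91) ≈ 0.9924


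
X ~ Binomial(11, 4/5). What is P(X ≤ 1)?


P(X ≤ 1) = Σ P(X=i) for i=0..1
P(X=0) = 1/48828125
P(X=1) = 44/48828125
Sum = 9/9765625

P(X ≤ 1) = 9/9765625 ≈ 0.00%


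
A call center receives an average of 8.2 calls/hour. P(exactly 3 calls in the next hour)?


Poisson(λ=8.2): P(X=3) = e^(-λ)×λ^k/k!
= e^(-8.2) × 8.2^3 / 3!
≈ 0.00027465357 × 551.368 / 6 ≈ 0.025239

P(X=3) ≈ 0.025239 ≈ 2.52%


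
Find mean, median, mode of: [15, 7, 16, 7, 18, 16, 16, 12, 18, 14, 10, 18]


Sorted: [7, 7, 10, 12, 14, 15, 16, 16, 16, 18, 18, 18]
Mean = 167/12
Median = 31/2
Freq: {15: 1, 7: 2, 16: 3, 18: 3, 12: 1, 14: 1, 10: 1}
Mode: [16, 18]

Mean=167/12, Median=31/2, Mode=[16, 18]


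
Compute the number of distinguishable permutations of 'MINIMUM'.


Letters: 7, freq: {'M': 3, 'I': 2, 'N': 1, 'U': 1}
7!/(3!×2!×1!×1!) = 5040/12 = 420

420


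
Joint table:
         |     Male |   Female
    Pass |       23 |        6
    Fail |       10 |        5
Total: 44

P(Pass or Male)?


P(Pass∨Male) = P(Pass) + P(Male) - P(Pass∧Male)
= (29 + 33 - 23)/44 = 39/44

P = 39/44 ≈ 88.64%


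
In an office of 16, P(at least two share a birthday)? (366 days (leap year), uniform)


P(all different) = Π(366-i)/366 for i=0..15
= 0.717059
P(match) = 1 - 0.717059 = 0.282941

P ≈ 0.2829 ≈ 28.29%


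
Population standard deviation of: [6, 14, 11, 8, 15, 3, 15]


Mean = 72/7
  (6-72/7)²=900/49
  (14-72/7)²=676/49
  (11-72/7)²=25/49
  (8-72/7)²=256/49
  (15-72/7)²=1089/49
  (3-72/7)²=2601/49
  (15-72/7)²=1089/49
Σ(x-μ)² = 948/7
σ² = (948/7)/7 = 948/49

σ = √(948/49) ≈ 4.3985


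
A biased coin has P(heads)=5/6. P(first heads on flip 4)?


Geometric: P(X=4) = (1-p)^(k-1)×p = (1/6)^3×5/6 = 5/1296

P(X=4) = 5/1296 ≈ 0.39%


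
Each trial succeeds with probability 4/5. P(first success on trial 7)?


Geometric: P(X=7) = (1-p)^(k-1)×p = (1/5)^6×4/5 = 4/78125

P(X=7) = 4/78125 ≈ 0.01%


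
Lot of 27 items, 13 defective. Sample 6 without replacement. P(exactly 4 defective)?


Hypergeometric: C(13,4)×C(14,2)/C(27,6)
= 715×91/296010 = 91/414

P(X=4) = 91/414 ≈ 21.98%


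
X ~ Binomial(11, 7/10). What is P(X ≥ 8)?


P(X ≥ 8) = Σ P(X=i) for i=8..11
P(X=8) = 5136437691/20000000000
P(X=9) = 3995007093/20000000000
P(X=10) = 9321683217/100000000000
P(X=11) = 1977326743/100000000000
Sum = 1423905847/2500000000

P(X ≥ 8) = 1423905847/2500000000 ≈ 56.96%


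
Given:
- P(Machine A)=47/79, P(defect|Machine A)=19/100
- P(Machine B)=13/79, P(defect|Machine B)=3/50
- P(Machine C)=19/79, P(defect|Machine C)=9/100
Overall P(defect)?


P(B) = Σ P(B|Aᵢ)×P(Aᵢ)
  19/100×47/79 = 893/7900
  3/50×13/79 = 39/3950
  9/100×19/79 = 171/7900
Sum = 571/3950

P(defect) = 571/3950 ≈ 14.46%


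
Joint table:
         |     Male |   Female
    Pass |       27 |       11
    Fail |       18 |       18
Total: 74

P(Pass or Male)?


P(Pass∨Male) = P(Pass) + P(Male) - P(Pass∧Male)
= (38 + 45 - 27)/74 = 56/74 = 28/37

P = 28/37 ≈ 75.68%


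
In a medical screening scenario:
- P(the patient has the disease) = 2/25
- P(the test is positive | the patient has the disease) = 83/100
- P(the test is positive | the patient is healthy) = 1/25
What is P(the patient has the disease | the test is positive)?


Using Bayes' theorem:
P(A|B) = P(B|A)·P(A) / P(B)

P(the test is positive) = 83/100 × 2/25 + 1/25 × 23/25
= 83/1250 + 23/625 = 129/1250

P(the patient has the disease|the test is positive) = (83/1250) / (129/1250) = 83/129

P(the patient has the disease|the test is positive) = 83/129 ≈ 64.34%


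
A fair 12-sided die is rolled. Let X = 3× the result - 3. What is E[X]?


E[die] = (1+12)/2 = 13/2
E[X] = 3×13/2 - 3 = 33/2

E[X] = 33/2


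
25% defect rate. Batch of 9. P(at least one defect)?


P(all good) = (3/4)^9 = 19683/262144
P(≥1 defect) = 242461/262144

P = 242461/262144 ≈ 92.49%


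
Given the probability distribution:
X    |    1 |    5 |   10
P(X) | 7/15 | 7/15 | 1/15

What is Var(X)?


E[X] = 52/15
E[X²] = 94/5
Var(X) = E[X²] - (E[X])² = 94/5 - 2704/225 = 1526/225

Var(X) = 1526/225 ≈ 6.7822


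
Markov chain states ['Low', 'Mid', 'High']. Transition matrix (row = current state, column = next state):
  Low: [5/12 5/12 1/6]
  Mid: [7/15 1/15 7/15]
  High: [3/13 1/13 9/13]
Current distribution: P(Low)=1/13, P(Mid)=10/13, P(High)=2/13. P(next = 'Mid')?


P(next=Mid) = Σᵢ P(now=i)×P(i→Mid)
= 1/13×5/12 + 10/13×1/15 + 2/13×1/13
= 5/156 + 2/39 + 2/169 = 193/2028

P = 193/2028 ≈ 0.0952


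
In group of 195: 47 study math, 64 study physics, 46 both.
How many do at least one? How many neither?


|A∪B| = 47+64-46 = 65
Neither = 195-65 = 130

At least one: 65; Neither: 130


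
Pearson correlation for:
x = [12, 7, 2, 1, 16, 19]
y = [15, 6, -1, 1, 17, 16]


n=6, Σx=57, Σy=54, Σxy=797, Σx²=815, Σy²=808
r = (6×797 - 57×54)/√((6×815 - 57²)(6×808 - 54²))
= 1704/√(1641×1932) = 1704/√3170412 ≈ 1704/1780.5651 ≈ 0.9570

r ≈ 0.9570


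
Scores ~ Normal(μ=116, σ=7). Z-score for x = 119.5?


z = (x - μ)/σ = (119.5 - 116)/7 = 0.5

z = 0.5


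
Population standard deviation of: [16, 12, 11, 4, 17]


Mean = 60/5 = 12
  (16-12)²=16
  (12-12)²=0
  (11-12)²=1
  (4-12)²=64
  (17-12)²=25
Σ(x-μ)² = 106
σ² = 106/5

σ = √(106/5) ≈ 4.6043


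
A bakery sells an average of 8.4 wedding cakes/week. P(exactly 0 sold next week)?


Poisson(λ=8.4): P(X=0) = e^(-λ)×λ^k/k!
= e^(-8.4) × 8.4^0 / 0!
≈ 0.0002248673242 × 1 / 1 ≈ 0.000225

P(X=0) ≈ 0.000225 ≈ 0.02%


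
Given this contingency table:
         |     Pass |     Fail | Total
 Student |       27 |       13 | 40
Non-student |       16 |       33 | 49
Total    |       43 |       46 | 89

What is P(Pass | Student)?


P(Pass | Student) = 27/(27+13) = 27/40

P(Pass|Student) = 27/40 ≈ 67.50%


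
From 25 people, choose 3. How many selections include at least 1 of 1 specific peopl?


Complement: C(25,3) - C(24,3) = 2300 - 2024 = 276

276


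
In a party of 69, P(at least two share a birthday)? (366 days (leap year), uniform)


P(all different) = Π(366-i)/366 for i=0..68
= 0.001057
P(match) = 1 - 0.001057 = 0.998943

P ≈ 0.9989 ≈ 99.89%


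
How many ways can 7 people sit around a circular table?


Circular arrangements of 7 distinct objects: fix one position to break rotational symmetry.
(n-1)! = 6! = 720

720


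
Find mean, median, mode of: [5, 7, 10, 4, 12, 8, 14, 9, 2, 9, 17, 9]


Sorted: [2, 4, 5, 7, 8, 9, 9, 9, 10, 12, 14, 17]
Mean = 106/12 = 53/6
Median = 9
Freq: {5: 1, 7: 1, 10: 1, 4: 1, 12: 1, 8: 1, 14: 1, 9: 3, 2: 1, 17: 1}
Mode: [9]

Mean=53/6, Median=9, Mode=9


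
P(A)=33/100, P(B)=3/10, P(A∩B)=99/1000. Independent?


P(A)×P(B) = 99/1000
P(A∩B) = 99/1000
Equal ✓ → Independent

Yes, independent


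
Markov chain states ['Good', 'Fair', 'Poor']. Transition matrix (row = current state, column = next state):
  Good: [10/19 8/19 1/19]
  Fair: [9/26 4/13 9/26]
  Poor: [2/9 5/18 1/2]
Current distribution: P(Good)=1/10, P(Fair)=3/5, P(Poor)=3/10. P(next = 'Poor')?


P(next=Poor) = Σᵢ P(now=i)×P(i→Poor)
= 1/10×1/19 + 3/5×9/26 + 3/10×1/2
= 1/190 + 27/130 + 3/20 = 1793/4940

P = 1793/4940 ≈ 0.3630


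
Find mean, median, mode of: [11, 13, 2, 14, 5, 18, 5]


Sorted: [2, 5, 5, 11, 13, 14, 18]
Mean = 68/7
Median = 11
Freq: {11: 1, 13: 1, 2: 1, 14: 1, 5: 2, 18: 1}
Mode: [5]

Mean=68/7, Median=11, Mode=5


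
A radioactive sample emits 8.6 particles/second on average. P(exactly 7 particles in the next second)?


Poisson(λ=8.6): P(X=7) = e^(-λ)×λ^k/k!
= e^(-8.6) × 8.6^7 / 7!
≈ 0.0001841057937 × 3479278.22217 / 5040 ≈ 0.127094

P(X=7) ≈ 0.127094 ≈ 12.71%


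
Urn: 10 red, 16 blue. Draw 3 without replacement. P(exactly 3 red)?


Hypergeometric: C(10,3)×C(16,0)/C(26,3)
= 120×1/2600 = 3/65

P(X=3) = 3/65 ≈ 4.62%


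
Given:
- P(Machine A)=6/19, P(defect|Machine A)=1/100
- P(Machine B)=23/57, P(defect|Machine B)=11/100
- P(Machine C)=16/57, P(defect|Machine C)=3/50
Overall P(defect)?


P(B) = Σ P(B|Aᵢ)×P(Aᵢ)
  1/100×6/19 = 3/950
  11/100×23/57 = 253/5700
  3/50×16/57 = 8/475
Sum = 367/5700

P(defect) = 367/5700 ≈ 6.44%


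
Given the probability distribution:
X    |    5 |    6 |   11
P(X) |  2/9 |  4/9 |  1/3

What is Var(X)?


E[X] = 67/9
E[X²] = 557/9
Var(X) = E[X²] - (E[X])² = 557/9 - 4489/81 = 524/81

Var(X) = 524/81 ≈ 6.4691


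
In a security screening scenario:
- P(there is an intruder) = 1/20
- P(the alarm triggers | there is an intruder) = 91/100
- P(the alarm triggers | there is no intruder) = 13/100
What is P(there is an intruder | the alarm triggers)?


Using Bayes' theorem:
P(A|B) = P(B|A)·P(A) / P(B)

P(the alarm triggers) = 91/100 × 1/20 + 13/100 × 19/20
= 91/2000 + 247/2000 = 169/1000

P(there is an intruder|the alarm triggers) = (91/2000) / (169/1000) = 7/26

P(there is an intruder|the alarm triggers) = 7/26 ≈ 26.92%


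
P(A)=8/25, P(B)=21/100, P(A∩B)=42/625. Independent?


P(A)×P(B) = 42/625
P(A∩B) = 42/625
Equal ✓ → Independent

Yes, independent


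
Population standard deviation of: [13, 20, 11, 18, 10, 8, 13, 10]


Mean = 103/8
  (13-103/8)²=1/64
  (20-103/8)²=3249/64
  (11-103/8)²=225/64
  (18-103/8)²=1681/64
  (10-103/8)²=529/64
  (8-103/8)²=1521/64
  (13-103/8)²=1/64
  (10-103/8)²=529/64
Σ(x-μ)² = 967/8
σ² = (967/8)/8 = 967/64

σ = √(967/64) ≈ 3.8871


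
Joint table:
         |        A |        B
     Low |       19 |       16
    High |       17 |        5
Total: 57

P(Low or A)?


P(Low∨A) = P(Low) + P(A) - P(Low∧A)
= (35 + 36 - 19)/57 = 52/57

P = 52/57 ≈ 91.23%


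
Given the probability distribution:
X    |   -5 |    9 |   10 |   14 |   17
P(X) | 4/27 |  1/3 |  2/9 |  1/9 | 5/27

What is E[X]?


E[X] = Σ x·P(X=x)
= (-5)×(4/27) + (9)×(1/3) + (10)×(2/9) + (14)×(1/9) + (17)×(5/27)
= 248/27

E[X] = 248/27


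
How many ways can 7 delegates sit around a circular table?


Circular arrangements of 7 distinct objects: fix one position to break rotational symmetry.
(n-1)! = 6! = 720

720


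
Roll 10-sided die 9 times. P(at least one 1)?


P(no 1)^9 = (9/10)^9 = 387420489/1000000000
P(≥1) = 1 - 387420489/1000000000 = 612579511/1000000000

P = 612579511/1000000000 ≈ 61.26%


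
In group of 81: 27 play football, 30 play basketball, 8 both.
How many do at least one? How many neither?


|A∪B| = 27+30-8 = 49
Neither = 81-49 = 32

At least one: 49; Neither: 32


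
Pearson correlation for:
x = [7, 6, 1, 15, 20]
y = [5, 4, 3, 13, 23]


n=5, Σx=49, Σy=48, Σxy=717, Σx²=711, Σy²=748
r = (5×717 - 49×48)/√((5×711 - 49²)(5×748 - 48²))
= 1233/√(1154×1436) = 1233/√1657144 ≈ 1233/1287.3011 ≈ 0.9578

r ≈ 0.9578


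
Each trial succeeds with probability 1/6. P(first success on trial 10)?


Geometric: P(X=10) = (1-p)^(k-1)×p = (5/6)^9×1/6 = 1953125/60466176

P(X=10) = 1953125/60466176 ≈ 3.23%


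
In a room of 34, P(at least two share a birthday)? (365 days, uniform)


P(all different) = Π(365-i)/365 for i=0..33
= 0.204683
P(match) = 1 - 0.204683 = 0.795317

P ≈ 0.7953 ≈ 79.53%


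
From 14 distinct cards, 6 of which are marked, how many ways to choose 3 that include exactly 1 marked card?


Choose 1 of the 6 marked cards and 2 of the other 8 cards:
C(6,1)×C(8,2) = 6×28 = 168

168


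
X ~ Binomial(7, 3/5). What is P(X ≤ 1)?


P(X ≤ 1) = Σ P(X=i) for i=0..1
P(X=0) = 128/78125
P(X=1) = 1344/78125
Sum = 1472/78125

P(X ≤ 1) = 1472/78125 ≈ 1.88%


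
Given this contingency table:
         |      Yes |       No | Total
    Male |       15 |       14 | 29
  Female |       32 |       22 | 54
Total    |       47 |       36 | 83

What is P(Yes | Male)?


P(Yes | Male) = 15/(15+14) = 15/29

P(Yes|Male) = 15/29 ≈ 51.72%


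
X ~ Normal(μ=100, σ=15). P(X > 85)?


z = (85-100)/15 = -1.0
P(X > 85) = 1 - P(Z ≤ -1.0) = 1 - 0.1587 = 0.8413

P(X > 85) ≈ 0.8413


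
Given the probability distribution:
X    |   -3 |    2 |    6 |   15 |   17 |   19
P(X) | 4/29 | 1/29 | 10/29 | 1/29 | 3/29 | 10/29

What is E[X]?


E[X] = Σ x·P(X=x)
= (-3)×(4/29) + (2)×(1/29) + (6)×(10/29) + (15)×(1/29) + (17)×(3/29) + (19)×(10/29)
= 306/29

E[X] = 306/29


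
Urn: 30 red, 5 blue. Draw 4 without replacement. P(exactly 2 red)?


Hypergeometric: C(30,2)×C(5,2)/C(35,4)
= 435×10/52360 = 435/5236

P(X=2) = 435/5236 ≈ 8.31%


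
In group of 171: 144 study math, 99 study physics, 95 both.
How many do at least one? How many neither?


|A∪B| = 144+99-95 = 148
Neither = 171-148 = 23

At least one: 148; Neither: 23


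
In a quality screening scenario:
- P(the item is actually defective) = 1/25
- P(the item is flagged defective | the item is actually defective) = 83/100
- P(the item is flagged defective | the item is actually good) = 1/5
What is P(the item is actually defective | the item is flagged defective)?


Using Bayes' theorem:
P(A|B) = P(B|A)·P(A) / P(B)

P(the item is flagged defective) = 83/100 × 1/25 + 1/5 × 24/25
= 83/2500 + 24/125 = 563/2500

P(the item is actually defective|the item is flagged defective) = (83/2500) / (563/2500) = 83/563

P(the item is actually defective|the item is flagged defective) = 83/563 ≈ 14.74%


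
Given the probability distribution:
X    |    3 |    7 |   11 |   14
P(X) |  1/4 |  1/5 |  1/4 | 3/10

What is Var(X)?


E[X] = 91/10
E[X²] = 1011/10
Var(X) = E[X²] - (E[X])² = 1011/10 - 8281/100 = 1829/100

Var(X) = 1829/100 ≈ 18.2900


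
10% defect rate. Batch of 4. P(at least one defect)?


P(all good) = (9/10)^4 = 6561/10000
P(≥1 defect) = 3439/10000

P = 3439/10000 ≈ 34.39%


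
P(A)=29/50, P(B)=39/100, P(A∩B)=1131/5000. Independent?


P(A)×P(B) = 1131/5000
P(A∩B) = 1131/5000
Equal ✓ → Independent

Yes, independent


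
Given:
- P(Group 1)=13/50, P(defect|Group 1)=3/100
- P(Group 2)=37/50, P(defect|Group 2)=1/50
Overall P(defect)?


P(B) = Σ P(B|Aᵢ)×P(Aᵢ)
  3/100×13/50 = 39/5000
  1/50×37/50 = 37/2500
Sum = 113/5000

P(defect) = 113/5000 ≈ 2.26%


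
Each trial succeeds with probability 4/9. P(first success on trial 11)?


Geometric: P(X=11) = (1-p)^(k-1)×p = (5/9)^10×4/9 = 39062500/31381059609

P(X=11) = 39062500/31381059609 ≈ 0.12%


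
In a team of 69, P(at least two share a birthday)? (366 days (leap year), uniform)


P(all different) = Π(366-i)/366 for i=0..68
= 0.001057
P(match) = 1 - 0.001057 = 0.998943

P ≈ 0.9989 ≈ 99.89%


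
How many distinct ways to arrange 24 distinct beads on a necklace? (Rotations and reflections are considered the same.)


Free circular arrangements: rotations and reflections both identified.
(n-1)!/2 = 23!/2 = 25852016738884976640000/2 = 12926008369442488320000

12926008369442488320000


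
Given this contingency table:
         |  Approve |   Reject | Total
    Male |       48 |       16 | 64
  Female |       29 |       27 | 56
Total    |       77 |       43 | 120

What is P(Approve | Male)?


P(Approve | Male) = 48/(48+16) = 48/64 = 3/4

P(Approve|Male) = 3/4 ≈ 75.00%


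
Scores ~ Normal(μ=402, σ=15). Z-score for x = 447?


z = (x - μ)/σ = (447 - 402)/15 = 3.0

z = 3.0


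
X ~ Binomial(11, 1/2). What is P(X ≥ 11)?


P(X ≥ 11) = Σ P(X=i) for i=11..11
P(X=11) = 1/2048
Sum = 1/2048

P(X ≥ 11) = 1/2048 ≈ 0.05%


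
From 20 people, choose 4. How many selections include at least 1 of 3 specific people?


Complement: C(20,4) - C(17,4) = 4845 - 2380 = 2465

2465


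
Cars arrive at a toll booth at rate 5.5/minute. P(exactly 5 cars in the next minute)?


Poisson(λ=5.5): P(X=5) = e^(-λ)×λ^k/k!
= e^(-5.5) × 5.5^5 / 5!
≈ 0.004086771438 × 5032.84375 / 120 ≈ 0.171401

P(X=5) ≈ 0.171401 ≈ 17.14%


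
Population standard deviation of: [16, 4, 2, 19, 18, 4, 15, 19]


Mean = 97/8
  (16-97/8)²=961/64
  (4-97/8)²=4225/64
  (2-97/8)²=6561/64
  (19-97/8)²=3025/64
  (18-97/8)²=2209/64
  (4-97/8)²=4225/64
  (15-97/8)²=529/64
  (19-97/8)²=3025/64
Σ(x-μ)² = 3095/8
σ² = (3095/8)/8 = 3095/64

σ = √(3095/64) ≈ 6.9541


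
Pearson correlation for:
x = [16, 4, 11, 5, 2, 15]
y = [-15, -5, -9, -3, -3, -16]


n=6, Σx=53, Σy=-51, Σxy=-620, Σx²=647, Σy²=605
r = (6×(-620) - 53×(-51))/√((6×647 - 53²)(6×605 - (-51)²))
= -1017/√(1073×1029) = -1017/√1104117 ≈ -1017/1050.7697 ≈ -0.9679

r ≈ -0.9679


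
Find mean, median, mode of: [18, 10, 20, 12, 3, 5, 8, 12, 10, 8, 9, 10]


Sorted: [3, 5, 8, 8, 9, 10, 10, 10, 12, 12, 18, 20]
Mean = 125/12
Median = 10
Freq: {18: 1, 10: 3, 20: 1, 12: 2, 3: 1, 5: 1, 8: 2, 9: 1}
Mode: [10]

Mean=125/12, Median=10, Mode=10


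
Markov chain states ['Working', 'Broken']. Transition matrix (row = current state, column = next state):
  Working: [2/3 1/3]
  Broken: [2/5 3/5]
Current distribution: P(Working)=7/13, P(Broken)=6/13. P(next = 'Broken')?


P(next=Broken) = Σᵢ P(now=i)×P(i→Broken)
= 7/13×1/3 + 6/13×3/5
= 7/39 + 18/65 = 89/195

P = 89/195 ≈ 0.4564


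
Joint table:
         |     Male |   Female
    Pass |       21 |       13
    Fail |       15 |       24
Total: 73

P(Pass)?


P(Pass) = (21+13)/73 = 34/73

P(Pass) = 34/73 ≈ 46.58%


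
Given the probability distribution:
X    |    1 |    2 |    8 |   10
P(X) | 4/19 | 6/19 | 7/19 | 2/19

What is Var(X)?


E[X] = 92/19
E[X²] = 676/19
Var(X) = E[X²] - (E[X])² = 676/19 - 8464/361 = 4380/361

Var(X) = 4380/361 ≈ 12.1330


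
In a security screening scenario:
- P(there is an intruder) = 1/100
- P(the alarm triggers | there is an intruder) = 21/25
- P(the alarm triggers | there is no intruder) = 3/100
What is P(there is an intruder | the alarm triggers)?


Using Bayes' theorem:
P(A|B) = P(B|A)·P(A) / P(B)

P(the alarm triggers) = 21/25 × 1/100 + 3/100 × 99/100
= 21/2500 + 297/10000 = 381/10000

P(there is an intruder|the alarm triggers) = (21/2500) / (381/10000) = 28/127

P(there is an intruder|the alarm triggers) = 28/127 ≈ 22.05%


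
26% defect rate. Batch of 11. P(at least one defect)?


P(all good) = (37/50)^11 = 177917621779460413/4882812500000000000
P(≥1 defect) = 4704894878220539587/4882812500000000000

P = 4704894878220539587/4882812500000000000 ≈ 96.36%


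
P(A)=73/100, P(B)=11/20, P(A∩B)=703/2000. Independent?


P(A)×P(B) = 803/2000
P(A∩B) = 703/2000
Not equal → NOT independent

No, not independent


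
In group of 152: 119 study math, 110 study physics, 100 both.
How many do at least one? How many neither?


|A∪B| = 119+110-100 = 129
Neither = 152-129 = 23

At least one: 129; Neither: 23


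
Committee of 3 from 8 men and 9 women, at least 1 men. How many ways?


Count by #men:
  1M,2W: C(8,1)×C(9,2)=288
  2M,1W: C(8,2)×C(9,1)=252
  3M,0W: C(8,3)×C(9,0)=56
Total = 596

596


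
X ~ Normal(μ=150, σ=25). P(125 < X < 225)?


z₁=(125-150)/25=-1.0, z₂=(225-150)/25=3.0
P = Φ(3.0) - Φ(-1.0) = 0.998650 - 0.158655 = 0.839995 ≈ 0.8400

P(125 < X < 225) ≈ 0.8400


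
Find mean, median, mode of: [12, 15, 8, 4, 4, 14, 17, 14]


Sorted: [4, 4, 8, 12, 14, 14, 15, 17]
Mean = 88/8 = 11
Median = 13
Freq: {12: 1, 15: 1, 8: 1, 4: 2, 14: 2, 17: 1}
Mode: [4, 14]

Mean=11, Median=13, Mode=[4, 14]


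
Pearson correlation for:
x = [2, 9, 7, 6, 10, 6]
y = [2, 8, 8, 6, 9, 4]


n=6, Σx=40, Σy=37, Σxy=282, Σx²=306, Σy²=265
r = (6×282 - 40×37)/√((6×306 - 40²)(6×265 - 37²))
= 212/√(236×221) = 212/√52156 ≈ 212/228.3769 ≈ 0.9283

r ≈ 0.9283


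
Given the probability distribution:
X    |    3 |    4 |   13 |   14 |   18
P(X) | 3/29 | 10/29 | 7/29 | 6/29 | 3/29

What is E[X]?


E[X] = Σ x·P(X=x)
= (3)×(3/29) + (4)×(10/29) + (13)×(7/29) + (14)×(6/29) + (18)×(3/29)
= 278/29

E[X] = 278/29


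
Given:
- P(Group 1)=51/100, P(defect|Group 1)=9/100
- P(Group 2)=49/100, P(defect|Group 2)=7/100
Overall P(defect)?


P(B) = Σ P(B|Aᵢ)×P(Aᵢ)
  9/100×51/100 = 459/10000
  7/100×49/100 = 343/10000
Sum = 401/5000

P(defect) = 401/5000 ≈ 8.02%


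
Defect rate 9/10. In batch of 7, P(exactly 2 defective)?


Binomial: P(X=2) = C(7,2)×p^2×(1-p)^5
= 21 × 81/100 × 1/100000 = 1701/10000000

P(X=2) = 1701/10000000 ≈ 0.02%


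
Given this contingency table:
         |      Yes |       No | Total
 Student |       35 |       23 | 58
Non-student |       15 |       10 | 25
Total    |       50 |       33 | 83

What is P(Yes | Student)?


P(Yes | Student) = 35/(35+23) = 35/58

P(Yes|Student) = 35/58 ≈ 60.34%


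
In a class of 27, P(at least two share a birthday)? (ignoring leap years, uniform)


P(all different) = Π(365-i)/365 for i=0..26
= 0.373141
P(match) = 1 - 0.373141 = 0.626859

P ≈ 0.6269 ≈ 62.69%


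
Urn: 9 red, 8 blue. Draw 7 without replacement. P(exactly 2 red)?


Hypergeometric: C(9,2)×C(8,5)/C(17,7)
= 36×56/19448 = 252/2431

P(X=2) = 252/2431 ≈ 10.37%


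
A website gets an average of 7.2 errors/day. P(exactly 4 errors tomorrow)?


Poisson(λ=7.2): P(X=4) = e^(-λ)×λ^k/k!
= e^(-7.2) × 7.2^4 / 4!
≈ 0.0007465858084 × 2687.3856 / 24 ≈ 0.083598

P(X=4) ≈ 0.083598 ≈ 8.36%


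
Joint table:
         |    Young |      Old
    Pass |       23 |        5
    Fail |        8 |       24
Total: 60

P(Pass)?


P(Pass) = (23+5)/60 = 28/60 = 7/15

P(Pass) = 7/15 ≈ 46.67%


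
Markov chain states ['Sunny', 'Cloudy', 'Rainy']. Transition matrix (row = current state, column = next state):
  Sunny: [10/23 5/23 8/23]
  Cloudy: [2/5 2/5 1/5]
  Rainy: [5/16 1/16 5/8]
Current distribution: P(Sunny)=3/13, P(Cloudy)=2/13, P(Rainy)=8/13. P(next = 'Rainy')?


P(next=Rainy) = Σᵢ P(now=i)×P(i→Rainy)
= 3/13×8/23 + 2/13×1/5 + 8/13×5/8
= 24/299 + 2/65 + 5/13 = 57/115

P = 57/115 ≈ 0.4957


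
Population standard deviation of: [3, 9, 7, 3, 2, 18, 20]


Mean = 62/7
  (3-62/7)²=1681/49
  (9-62/7)²=1/49
  (7-62/7)²=169/49
  (3-62/7)²=1681/49
  (2-62/7)²=2304/49
  (18-62/7)²=4096/49
  (20-62/7)²=6084/49
Σ(x-μ)² = 2288/7
σ² = (2288/7)/7 = 2288/49

σ = √(2288/49) ≈ 6.8333


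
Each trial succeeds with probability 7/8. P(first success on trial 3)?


Geometric: P(X=3) = (1-p)^(k-1)×p = (1/8)^2×7/8 = 7/512

P(X=3) = 7/512 ≈ 1.37%


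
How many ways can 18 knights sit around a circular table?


Circular arrangements of 18 distinct objects: fix one position to break rotational symmetry.
(n-1)! = 17! = 355687428096000

355687428096000


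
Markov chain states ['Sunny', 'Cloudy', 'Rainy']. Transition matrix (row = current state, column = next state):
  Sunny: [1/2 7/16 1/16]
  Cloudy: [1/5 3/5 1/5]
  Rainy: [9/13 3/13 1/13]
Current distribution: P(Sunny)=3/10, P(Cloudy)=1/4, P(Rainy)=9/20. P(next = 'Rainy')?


P(next=Rainy) = Σᵢ P(now=i)×P(i→Rainy)
= 3/10×1/16 + 1/4×1/5 + 9/20×1/13
= 3/160 + 1/20 + 9/260 = 43/416

P = 43/416 ≈ 0.1034


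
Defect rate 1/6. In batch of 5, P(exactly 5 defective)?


Binomial: P(X=5) = C(5,5)×p^5×(1-p)^0
= 1 × 1/7776 × 1 = 1/7776

P(X=5) = 1/7776 ≈ 0.01%


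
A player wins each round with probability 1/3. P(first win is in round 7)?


Geometric: P(X=7) = (1-p)^(k-1)×p = (2/3)^6×1/3 = 64/2187

P(X=7) = 64/2187 ≈ 2.93%


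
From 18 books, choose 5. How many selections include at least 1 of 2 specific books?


Complement: C(18,5) - C(16,5) = 8568 - 4368 = 4200

4200


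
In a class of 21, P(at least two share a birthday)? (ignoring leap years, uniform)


P(all different) = Π(365-i)/365 for i=0..20
= 0.556312
P(match) = 1 - 0.556312 = 0.443688

P ≈ 0.4437 ≈ 44.37%


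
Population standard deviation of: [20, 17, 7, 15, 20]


Mean = 79/5
  (20-79/5)²=441/25
  (17-79/5)²=36/25
  (7-79/5)²=1936/25
  (15-79/5)²=16/25
  (20-79/5)²=441/25
Σ(x-μ)² = 574/5
σ² = (574/5)/5 = 574/25

σ = √(574/25) ≈ 4.7917


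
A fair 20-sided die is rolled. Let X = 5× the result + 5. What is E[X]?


E[die] = (1+20)/2 = 21/2
E[X] = 5×21/2 + 5 = 115/2

E[X] = 115/2


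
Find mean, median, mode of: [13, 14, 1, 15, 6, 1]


Sorted: [1, 1, 6, 13, 14, 15]
Mean = 50/6 = 25/3
Median = 19/2
Freq: {13: 1, 14: 1, 1: 2, 15: 1, 6: 1}
Mode: [1]

Mean=25/3, Median=19/2, Mode=1


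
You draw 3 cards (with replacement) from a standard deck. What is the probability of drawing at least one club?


P(not a club) = 39/52 = 3/4
P(none in 3 draws) = (3/4)^3 = 27/64
P(≥1 club) = 1 - 27/64 = 37/64

P = 37/64 ≈ 57.81%


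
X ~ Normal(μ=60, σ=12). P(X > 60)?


z = (60-60)/12 = 0.0
P(X > 60) = 1 - P(Z ≤ 0.0) = 1 - 0.5000 = 0.5000

P(X > 60) ≈ 0.5000


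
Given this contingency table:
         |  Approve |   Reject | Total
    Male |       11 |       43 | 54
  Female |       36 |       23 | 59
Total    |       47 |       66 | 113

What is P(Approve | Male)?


P(Approve | Male) = 11/(11+43) = 11/54

P(Approve|Male) = 11/54 ≈ 20.37%


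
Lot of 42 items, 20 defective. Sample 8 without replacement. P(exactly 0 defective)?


Hypergeometric: C(20,0)×C(22,8)/C(42,8)
= 1×319770/118030185 = 374/138047

P(X=0) = 374/138047 ≈ 0.27%


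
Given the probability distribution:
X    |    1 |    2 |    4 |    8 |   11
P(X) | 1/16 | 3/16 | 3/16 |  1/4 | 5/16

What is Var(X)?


E[X] = 53/8
E[X²] = 461/8
Var(X) = E[X²] - (E[X])² = 461/8 - 2809/64 = 879/64

Var(X) = 879/64 ≈ 13.7344


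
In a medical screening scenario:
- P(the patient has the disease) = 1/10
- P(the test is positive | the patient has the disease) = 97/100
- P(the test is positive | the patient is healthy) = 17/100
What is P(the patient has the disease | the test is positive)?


Using Bayes' theorem:
P(A|B) = P(B|A)·P(A) / P(B)

P(the test is positive) = 97/100 × 1/10 + 17/100 × 9/10
= 97/1000 + 153/1000 = 1/4

P(the patient has the disease|the test is positive) = (97/1000) / (1/4) = 97/250

P(the patient has the disease|the test is positive) = 97/250 ≈ 38.80%


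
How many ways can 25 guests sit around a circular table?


Circular arrangements of 25 distinct objects: fix one position to break rotational symmetry.
(n-1)! = 24! = 620448401733239439360000

620448401733239439360000


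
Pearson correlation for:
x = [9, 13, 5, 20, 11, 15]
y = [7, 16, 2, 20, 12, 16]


n=6, Σx=73, Σy=73, Σxy=1053, Σx²=1021, Σy²=1109
r = (6×1053 - 73×73)/√((6×1021 - 73²)(6×1109 - 73²))
= 989/√(797×1325) = 989/√1056025 ≈ 989/1027.6308 ≈ 0.9624

r ≈ 0.9624


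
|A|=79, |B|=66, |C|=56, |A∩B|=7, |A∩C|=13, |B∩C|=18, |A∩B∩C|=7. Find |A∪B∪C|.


|A∪B∪C| = 79+66+56-7-13-18+7 = 170

|A∪B∪C| = 170


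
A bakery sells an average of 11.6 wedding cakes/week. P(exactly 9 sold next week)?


Poisson(λ=11.6): P(X=9) = e^(-λ)×λ^k/k!
= e^(-11.6) × 11.6^9 / 9!
≈ 9.166087736e-06 × 3802961274.7 / 362880 ≈ 0.096060

P(X=9) ≈ 0.096060 ≈ 9.61%


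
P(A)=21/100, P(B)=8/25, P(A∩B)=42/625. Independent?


P(A)×P(B) = 42/625
P(A∩B) = 42/625
Equal ✓ → Independent

Yes, independent


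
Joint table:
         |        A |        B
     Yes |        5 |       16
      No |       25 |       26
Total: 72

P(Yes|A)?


P(Yes|A) = 5/(5+25) = 5/30 = 1/6

P = 1/6 ≈ 16.67%


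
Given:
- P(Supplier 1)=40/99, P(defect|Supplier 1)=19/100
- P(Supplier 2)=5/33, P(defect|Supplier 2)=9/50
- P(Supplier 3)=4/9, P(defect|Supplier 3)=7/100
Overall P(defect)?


P(B) = Σ P(B|Aᵢ)×P(Aᵢ)
  19/100×40/99 = 38/495
  9/50×5/33 = 3/110
  7/100×4/9 = 7/225
Sum = 223/1650

P(defect) = 223/1650 ≈ 13.52%


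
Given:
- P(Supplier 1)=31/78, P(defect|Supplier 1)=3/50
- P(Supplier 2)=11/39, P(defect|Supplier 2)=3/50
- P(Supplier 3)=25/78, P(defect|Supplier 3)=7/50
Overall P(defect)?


P(B) = Σ P(B|Aᵢ)×P(Aᵢ)
  3/50×31/78 = 31/1300
  3/50×11/39 = 11/650
  7/50×25/78 = 7/156
Sum = 167/1950

P(defect) = 167/1950 ≈ 8.56%
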